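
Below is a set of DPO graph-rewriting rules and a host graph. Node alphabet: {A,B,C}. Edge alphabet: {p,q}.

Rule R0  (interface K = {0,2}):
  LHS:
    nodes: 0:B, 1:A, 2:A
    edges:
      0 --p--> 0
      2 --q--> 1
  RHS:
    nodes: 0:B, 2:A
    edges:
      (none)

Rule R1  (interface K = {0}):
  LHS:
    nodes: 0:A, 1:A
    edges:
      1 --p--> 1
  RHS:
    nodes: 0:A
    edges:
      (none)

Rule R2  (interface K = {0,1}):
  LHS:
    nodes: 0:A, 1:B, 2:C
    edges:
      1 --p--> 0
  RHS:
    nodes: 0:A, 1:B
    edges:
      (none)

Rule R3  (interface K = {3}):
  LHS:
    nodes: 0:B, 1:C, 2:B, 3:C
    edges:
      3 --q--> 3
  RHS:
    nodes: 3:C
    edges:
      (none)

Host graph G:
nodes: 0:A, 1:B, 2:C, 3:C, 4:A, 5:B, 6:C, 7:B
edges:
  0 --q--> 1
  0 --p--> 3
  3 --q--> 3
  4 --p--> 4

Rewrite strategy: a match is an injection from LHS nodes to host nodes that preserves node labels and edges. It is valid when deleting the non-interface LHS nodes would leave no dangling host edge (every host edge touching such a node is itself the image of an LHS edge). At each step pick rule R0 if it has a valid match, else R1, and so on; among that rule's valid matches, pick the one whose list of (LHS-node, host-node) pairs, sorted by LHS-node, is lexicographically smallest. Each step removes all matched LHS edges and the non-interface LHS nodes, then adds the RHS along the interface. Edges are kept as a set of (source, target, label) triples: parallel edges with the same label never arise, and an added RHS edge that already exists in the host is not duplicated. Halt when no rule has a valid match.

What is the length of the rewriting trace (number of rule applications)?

Answer: 2

Rewrite trace:
start.  V:8 E:4  edges: 0-q->1 0-p->3 3-q->3 4-p->4
1. fire R1 via {0↦0, 1↦4}  →  V:7 E:3  edges: 0-q->1 0-p->3 3-q->3
2. fire R3 via {0↦5, 1↦2, 2↦7, 3↦3}  →  V:4 E:2  edges: 0-q->1 0-p->3
normal form: no rule applies after step 2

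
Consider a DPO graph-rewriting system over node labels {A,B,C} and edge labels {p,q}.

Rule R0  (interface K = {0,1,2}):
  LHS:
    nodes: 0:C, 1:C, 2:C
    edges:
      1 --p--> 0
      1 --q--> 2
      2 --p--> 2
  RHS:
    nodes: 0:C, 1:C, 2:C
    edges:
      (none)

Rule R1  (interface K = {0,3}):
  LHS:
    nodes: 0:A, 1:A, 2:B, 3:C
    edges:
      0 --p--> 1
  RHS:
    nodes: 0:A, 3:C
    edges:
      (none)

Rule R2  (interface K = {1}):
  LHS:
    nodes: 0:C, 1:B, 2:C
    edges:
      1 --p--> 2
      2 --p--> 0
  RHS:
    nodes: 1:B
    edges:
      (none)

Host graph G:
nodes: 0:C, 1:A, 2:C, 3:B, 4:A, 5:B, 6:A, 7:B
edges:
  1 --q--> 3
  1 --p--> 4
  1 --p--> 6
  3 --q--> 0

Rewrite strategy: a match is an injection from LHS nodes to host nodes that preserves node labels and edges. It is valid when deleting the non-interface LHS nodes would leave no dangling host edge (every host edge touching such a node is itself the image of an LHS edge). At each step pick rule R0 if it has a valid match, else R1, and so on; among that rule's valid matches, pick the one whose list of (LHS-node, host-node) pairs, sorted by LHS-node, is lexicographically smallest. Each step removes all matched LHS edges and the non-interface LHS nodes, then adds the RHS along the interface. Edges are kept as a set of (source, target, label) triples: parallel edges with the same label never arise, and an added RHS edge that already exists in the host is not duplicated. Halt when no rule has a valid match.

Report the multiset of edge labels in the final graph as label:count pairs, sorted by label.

initial: |V|=8 |E|=4  E = 1-q->3 1-p->4 1-p->6 3-q->0
step 1: apply R1 at {0↦1, 1↦4, 2↦5, 3↦0}  → |V|=6 |E|=3  E = 1-q->3 1-p->6 3-q->0
step 2: apply R1 at {0↦1, 1↦6, 2↦7, 3↦0}  → |V|=4 |E|=2  E = 1-q->3 3-q->0
normal form: no rule applies after step 2
NF edges: [(1, 3, 'q'), (3, 0, 'q')]

Answer: q:2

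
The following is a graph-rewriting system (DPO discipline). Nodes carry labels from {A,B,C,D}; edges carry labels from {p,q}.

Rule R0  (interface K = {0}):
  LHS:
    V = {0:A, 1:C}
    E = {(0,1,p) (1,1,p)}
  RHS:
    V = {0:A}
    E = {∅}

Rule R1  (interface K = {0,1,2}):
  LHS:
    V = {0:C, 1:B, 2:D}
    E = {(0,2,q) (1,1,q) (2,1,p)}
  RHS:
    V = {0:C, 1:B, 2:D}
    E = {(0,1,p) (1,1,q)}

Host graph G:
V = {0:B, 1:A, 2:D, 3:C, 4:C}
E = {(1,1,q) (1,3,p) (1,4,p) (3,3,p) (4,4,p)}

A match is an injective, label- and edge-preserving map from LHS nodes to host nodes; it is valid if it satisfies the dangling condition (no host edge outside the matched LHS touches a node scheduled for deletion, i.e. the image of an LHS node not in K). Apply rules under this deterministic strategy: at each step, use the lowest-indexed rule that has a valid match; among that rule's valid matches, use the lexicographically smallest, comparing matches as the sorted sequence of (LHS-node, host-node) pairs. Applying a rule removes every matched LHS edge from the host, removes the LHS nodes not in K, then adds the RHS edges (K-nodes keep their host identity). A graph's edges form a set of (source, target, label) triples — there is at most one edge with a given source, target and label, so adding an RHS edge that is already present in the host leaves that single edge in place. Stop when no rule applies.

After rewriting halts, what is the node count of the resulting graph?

Answer: 3

Rewrite trace:
initial: |V|=5 |E|=5  E = 1-q->1 1-p->3 1-p->4 3-p->3 4-p->4
step 1: apply R0 at {0↦1, 1↦3}  → |V|=4 |E|=3  E = 1-q->1 1-p->4 4-p->4
step 2: apply R0 at {0↦1, 1↦4}  → |V|=3 |E|=1  E = 1-q->1
normal form: no rule applies after step 2
NF nodes: {0:B, 1:A, 2:D}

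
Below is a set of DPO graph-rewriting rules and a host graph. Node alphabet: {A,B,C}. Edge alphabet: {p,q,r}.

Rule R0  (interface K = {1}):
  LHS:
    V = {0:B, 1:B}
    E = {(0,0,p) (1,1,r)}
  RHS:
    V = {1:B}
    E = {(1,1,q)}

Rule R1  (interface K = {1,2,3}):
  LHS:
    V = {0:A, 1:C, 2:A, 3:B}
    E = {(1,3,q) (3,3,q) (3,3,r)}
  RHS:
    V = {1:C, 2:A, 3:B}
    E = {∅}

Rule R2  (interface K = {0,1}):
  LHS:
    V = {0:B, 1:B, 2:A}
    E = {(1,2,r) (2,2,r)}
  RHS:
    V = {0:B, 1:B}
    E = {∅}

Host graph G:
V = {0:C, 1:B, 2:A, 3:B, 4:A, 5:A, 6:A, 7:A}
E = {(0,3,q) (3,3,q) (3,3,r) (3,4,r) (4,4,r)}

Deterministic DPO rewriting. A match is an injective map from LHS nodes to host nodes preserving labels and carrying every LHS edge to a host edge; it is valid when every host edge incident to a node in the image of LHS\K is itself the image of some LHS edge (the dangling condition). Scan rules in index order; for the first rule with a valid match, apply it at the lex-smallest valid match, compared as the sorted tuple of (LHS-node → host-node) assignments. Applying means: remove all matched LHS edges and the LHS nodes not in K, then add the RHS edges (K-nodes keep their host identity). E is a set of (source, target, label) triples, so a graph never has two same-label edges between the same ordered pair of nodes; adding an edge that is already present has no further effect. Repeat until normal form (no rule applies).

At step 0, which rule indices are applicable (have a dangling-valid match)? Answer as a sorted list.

R0: no valid match — LHS pattern not found
R1: 16 valid matches — {0↦2, 1↦0, 2↦4, 3↦3}, {0↦2, 1↦0, 2↦5, 3↦3}, {0↦2, 1↦0, 2↦6, 3↦3} (+13 more)
R2: 1 valid match — {0↦1, 1↦3, 2↦4}

Answer: [R1,R2]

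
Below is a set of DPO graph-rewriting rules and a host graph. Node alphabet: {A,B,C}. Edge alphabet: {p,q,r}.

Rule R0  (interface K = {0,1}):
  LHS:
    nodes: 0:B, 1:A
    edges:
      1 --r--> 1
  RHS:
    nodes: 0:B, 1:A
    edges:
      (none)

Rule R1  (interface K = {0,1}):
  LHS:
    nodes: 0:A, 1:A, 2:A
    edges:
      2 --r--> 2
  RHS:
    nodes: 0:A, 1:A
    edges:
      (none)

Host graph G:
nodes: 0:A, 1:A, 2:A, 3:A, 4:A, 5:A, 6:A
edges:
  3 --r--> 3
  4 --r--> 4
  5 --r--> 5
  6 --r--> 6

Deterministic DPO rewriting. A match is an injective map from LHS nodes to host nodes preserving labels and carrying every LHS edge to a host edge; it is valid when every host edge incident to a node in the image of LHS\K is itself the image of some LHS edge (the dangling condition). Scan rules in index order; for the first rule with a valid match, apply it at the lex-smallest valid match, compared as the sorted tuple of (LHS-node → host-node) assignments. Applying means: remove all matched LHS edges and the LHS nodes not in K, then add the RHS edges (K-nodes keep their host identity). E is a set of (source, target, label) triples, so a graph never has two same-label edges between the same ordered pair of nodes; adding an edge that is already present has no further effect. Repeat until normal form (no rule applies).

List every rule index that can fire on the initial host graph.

Answer: [R1]

Derivation:
R0: no valid match — LHS pattern not found
R1: 120 valid matches — {0↦0, 1↦1, 2↦3}, {0↦0, 1↦1, 2↦4}, {0↦0, 1↦1, 2↦5} (+117 more)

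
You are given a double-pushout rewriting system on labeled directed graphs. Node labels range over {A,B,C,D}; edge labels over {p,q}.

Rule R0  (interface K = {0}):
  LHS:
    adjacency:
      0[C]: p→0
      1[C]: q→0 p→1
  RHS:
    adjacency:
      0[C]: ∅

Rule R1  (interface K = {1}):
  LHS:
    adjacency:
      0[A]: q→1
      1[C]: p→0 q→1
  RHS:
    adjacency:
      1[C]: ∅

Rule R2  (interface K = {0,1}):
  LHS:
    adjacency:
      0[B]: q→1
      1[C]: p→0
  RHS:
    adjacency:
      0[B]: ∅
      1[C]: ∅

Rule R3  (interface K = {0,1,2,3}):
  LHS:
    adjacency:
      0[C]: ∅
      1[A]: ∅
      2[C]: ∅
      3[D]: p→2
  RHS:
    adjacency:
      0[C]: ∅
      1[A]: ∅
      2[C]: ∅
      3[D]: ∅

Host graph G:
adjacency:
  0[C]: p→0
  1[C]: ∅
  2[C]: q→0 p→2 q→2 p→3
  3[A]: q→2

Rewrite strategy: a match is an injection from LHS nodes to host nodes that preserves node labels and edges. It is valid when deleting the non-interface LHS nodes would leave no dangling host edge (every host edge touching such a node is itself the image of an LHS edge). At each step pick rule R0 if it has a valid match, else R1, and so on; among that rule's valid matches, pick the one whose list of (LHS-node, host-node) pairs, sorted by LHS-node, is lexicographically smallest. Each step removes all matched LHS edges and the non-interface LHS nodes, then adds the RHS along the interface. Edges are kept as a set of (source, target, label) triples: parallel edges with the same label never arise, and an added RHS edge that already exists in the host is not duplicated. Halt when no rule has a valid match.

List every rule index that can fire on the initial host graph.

Answer: [R1]

Rewrite trace:
R0: no valid match — 1 raw match, all fail dangling condition
R1: 1 valid match — {0↦3, 1↦2}
R2: no valid match — LHS pattern not found
R3: no valid match — LHS pattern not found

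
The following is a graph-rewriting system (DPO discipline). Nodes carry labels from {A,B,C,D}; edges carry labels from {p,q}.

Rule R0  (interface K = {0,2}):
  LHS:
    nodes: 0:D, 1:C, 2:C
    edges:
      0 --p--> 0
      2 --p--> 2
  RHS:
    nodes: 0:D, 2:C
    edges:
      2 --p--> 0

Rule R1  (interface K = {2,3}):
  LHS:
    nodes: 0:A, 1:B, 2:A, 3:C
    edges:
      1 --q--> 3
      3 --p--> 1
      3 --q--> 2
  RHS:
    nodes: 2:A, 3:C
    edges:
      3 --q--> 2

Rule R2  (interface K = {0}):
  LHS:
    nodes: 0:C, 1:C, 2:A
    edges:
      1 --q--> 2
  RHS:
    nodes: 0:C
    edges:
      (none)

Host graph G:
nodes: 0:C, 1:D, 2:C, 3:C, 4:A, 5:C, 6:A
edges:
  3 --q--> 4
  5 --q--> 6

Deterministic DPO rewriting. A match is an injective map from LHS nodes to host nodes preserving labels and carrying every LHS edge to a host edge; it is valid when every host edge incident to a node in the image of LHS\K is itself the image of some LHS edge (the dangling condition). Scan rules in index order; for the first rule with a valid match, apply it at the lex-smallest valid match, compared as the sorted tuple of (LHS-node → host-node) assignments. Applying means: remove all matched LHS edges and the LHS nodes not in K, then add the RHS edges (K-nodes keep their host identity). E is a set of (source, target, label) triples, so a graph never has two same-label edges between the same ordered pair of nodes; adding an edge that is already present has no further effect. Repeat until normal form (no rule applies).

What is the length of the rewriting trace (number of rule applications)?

initial: |V|=7 |E|=2  E = 3-q->4 5-q->6
step 1: apply R2 at {0↦0, 1↦3, 2↦4}  → |V|=5 |E|=1  E = 5-q->6
step 2: apply R2 at {0↦0, 1↦5, 2↦6}  → |V|=3 |E|=0  E = ∅
normal form: no rule applies after step 2

Answer: 2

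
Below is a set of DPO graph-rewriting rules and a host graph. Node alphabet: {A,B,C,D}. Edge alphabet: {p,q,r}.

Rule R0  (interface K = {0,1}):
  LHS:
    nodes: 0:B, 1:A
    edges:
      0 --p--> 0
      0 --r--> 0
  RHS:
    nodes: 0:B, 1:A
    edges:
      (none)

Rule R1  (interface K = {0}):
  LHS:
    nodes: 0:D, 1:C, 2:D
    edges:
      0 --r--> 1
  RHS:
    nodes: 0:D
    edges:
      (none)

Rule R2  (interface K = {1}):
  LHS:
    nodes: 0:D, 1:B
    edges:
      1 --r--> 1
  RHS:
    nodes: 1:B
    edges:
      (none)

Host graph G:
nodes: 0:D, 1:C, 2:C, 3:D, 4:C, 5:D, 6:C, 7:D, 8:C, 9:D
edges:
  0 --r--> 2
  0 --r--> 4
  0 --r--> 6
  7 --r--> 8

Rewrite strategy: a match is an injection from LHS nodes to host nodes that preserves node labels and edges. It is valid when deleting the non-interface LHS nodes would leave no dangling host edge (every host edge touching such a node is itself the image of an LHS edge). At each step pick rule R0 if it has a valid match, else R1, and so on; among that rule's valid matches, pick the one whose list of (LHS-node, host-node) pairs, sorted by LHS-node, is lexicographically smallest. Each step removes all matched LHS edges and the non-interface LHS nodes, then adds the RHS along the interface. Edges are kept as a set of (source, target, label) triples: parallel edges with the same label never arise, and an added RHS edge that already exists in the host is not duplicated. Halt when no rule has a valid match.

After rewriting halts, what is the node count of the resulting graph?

Answer: 2

Derivation:
[0] host  ⇒  10 nodes, 4 edges  {0-r->2 0-r->4 0-r->6 7-r->8}
[1] R1 @ {0↦0, 1↦2, 2↦3}  ⇒  8 nodes, 3 edges  {0-r->4 0-r->6 7-r->8}
[2] R1 @ {0↦0, 1↦4, 2↦5}  ⇒  6 nodes, 2 edges  {0-r->6 7-r->8}
[3] R1 @ {0↦0, 1↦6, 2↦9}  ⇒  4 nodes, 1 edges  {7-r->8}
[4] R1 @ {0↦7, 1↦8, 2↦0}  ⇒  2 nodes, 0 edges  {∅}
halt: no rule applies after step 4
NF nodes: {1:C, 7:D}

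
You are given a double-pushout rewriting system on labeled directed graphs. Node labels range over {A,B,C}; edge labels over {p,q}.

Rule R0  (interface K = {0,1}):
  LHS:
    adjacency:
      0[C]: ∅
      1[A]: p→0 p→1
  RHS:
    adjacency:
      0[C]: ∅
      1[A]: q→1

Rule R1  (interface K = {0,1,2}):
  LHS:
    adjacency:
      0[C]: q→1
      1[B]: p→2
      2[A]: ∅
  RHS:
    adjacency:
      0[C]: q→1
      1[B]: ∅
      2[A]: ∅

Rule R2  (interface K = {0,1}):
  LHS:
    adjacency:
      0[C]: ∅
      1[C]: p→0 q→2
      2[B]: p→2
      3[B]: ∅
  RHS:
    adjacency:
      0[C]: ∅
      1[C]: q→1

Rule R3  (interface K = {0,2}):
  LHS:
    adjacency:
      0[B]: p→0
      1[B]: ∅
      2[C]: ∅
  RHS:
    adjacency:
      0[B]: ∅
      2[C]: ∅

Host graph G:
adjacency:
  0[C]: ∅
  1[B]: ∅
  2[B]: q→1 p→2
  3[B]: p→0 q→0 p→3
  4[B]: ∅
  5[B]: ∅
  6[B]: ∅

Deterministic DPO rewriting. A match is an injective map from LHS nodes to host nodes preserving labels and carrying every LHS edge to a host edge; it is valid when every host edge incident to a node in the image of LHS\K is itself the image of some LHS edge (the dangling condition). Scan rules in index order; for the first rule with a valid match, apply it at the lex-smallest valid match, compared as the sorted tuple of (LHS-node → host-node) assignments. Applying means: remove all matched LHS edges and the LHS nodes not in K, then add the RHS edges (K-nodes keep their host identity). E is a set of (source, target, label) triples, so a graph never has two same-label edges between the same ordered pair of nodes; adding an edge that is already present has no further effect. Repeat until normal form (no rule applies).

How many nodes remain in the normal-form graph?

Answer: 5

Derivation:
[0] host  ⇒  7 nodes, 5 edges  {2-q->1 2-p->2 3-p->0 3-q->0 3-p->3}
[1] R3 @ {0↦2, 1↦4, 2↦0}  ⇒  6 nodes, 4 edges  {2-q->1 3-p->0 3-q->0 3-p->3}
[2] R3 @ {0↦3, 1↦5, 2↦0}  ⇒  5 nodes, 3 edges  {2-q->1 3-p->0 3-q->0}
halt: no rule applies after step 2
NF nodes: {0:C, 1:B, 2:B, 3:B, 6:B}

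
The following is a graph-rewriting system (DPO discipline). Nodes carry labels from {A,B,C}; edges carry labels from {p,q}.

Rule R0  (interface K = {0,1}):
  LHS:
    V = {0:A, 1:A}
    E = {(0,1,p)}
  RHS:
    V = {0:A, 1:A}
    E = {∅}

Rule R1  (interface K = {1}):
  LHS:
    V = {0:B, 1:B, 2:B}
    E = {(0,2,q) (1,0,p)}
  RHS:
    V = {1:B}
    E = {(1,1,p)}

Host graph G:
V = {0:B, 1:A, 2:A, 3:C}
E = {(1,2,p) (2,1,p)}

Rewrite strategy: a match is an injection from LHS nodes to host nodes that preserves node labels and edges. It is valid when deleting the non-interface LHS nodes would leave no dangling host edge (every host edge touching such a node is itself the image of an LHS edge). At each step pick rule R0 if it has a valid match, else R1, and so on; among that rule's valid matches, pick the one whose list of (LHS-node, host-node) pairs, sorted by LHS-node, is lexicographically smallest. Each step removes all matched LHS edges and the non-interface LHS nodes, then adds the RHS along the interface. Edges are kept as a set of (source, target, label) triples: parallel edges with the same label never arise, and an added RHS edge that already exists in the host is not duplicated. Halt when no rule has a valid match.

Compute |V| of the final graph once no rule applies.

Answer: 4

Derivation:
initial: |V|=4 |E|=2  E = 1-p->2 2-p->1
step 1: apply R0 at {0↦1, 1↦2}  → |V|=4 |E|=1  E = 2-p->1
step 2: apply R0 at {0↦2, 1↦1}  → |V|=4 |E|=0  E = ∅
normal form: no rule applies after step 2
NF nodes: {0:B, 1:A, 2:A, 3:C}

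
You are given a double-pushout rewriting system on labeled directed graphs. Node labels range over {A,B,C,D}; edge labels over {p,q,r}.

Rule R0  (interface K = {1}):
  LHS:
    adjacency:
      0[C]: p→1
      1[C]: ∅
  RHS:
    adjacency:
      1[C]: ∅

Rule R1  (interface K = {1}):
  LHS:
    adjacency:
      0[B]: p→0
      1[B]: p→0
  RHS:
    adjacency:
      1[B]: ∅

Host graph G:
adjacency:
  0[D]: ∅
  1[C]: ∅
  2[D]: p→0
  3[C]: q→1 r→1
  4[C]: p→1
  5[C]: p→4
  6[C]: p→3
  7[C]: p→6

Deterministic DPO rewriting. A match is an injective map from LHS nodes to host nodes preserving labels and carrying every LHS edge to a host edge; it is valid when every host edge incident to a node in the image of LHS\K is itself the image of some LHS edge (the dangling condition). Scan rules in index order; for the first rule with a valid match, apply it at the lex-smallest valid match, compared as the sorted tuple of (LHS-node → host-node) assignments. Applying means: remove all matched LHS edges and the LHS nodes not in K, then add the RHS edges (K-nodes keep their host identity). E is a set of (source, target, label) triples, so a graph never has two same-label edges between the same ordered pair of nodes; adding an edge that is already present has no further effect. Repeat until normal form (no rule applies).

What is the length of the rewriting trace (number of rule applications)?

Answer: 4

Rewrite trace:
initial: |V|=8 |E|=7  E = 2-p->0 3-q->1 3-r->1 4-p->1 5-p->4 6-p->3 7-p->6
step 1: apply R0 at {0↦5, 1↦4}  → |V|=7 |E|=6  E = 2-p->0 3-q->1 3-r->1 4-p->1 6-p->3 7-p->6
step 2: apply R0 at {0↦4, 1↦1}  → |V|=6 |E|=5  E = 2-p->0 3-q->1 3-r->1 6-p->3 7-p->6
step 3: apply R0 at {0↦7, 1↦6}  → |V|=5 |E|=4  E = 2-p->0 3-q->1 3-r->1 6-p->3
step 4: apply R0 at {0↦6, 1↦3}  → |V|=4 |E|=3  E = 2-p->0 3-q->1 3-r->1
normal form: no rule applies after step 4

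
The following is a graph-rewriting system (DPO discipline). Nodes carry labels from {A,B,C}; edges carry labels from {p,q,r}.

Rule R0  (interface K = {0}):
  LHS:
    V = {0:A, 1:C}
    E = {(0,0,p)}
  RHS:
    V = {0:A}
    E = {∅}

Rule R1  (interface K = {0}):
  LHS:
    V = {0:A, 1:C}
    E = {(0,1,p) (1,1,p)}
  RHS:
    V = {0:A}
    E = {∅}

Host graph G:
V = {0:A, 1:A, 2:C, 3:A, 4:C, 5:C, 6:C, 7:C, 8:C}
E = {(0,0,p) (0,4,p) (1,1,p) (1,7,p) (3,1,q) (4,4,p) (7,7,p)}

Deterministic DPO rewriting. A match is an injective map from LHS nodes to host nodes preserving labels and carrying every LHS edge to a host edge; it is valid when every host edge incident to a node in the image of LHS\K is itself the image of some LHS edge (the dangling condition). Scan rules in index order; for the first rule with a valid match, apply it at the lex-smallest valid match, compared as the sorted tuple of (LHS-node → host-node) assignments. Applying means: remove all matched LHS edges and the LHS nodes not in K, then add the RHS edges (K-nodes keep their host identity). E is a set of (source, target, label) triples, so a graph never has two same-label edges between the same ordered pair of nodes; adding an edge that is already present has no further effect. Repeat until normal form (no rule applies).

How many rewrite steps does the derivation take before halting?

initial: |V|=9 |E|=7  E = 0-p->0 0-p->4 1-p->1 1-p->7 3-q->1 4-p->4 7-p->7
step 1: apply R0 at {0↦0, 1↦2}  → |V|=8 |E|=6  E = 0-p->4 1-p->1 1-p->7 3-q->1 4-p->4 7-p->7
step 2: apply R0 at {0↦1, 1↦5}  → |V|=7 |E|=5  E = 0-p->4 1-p->7 3-q->1 4-p->4 7-p->7
step 3: apply R1 at {0↦0, 1↦4}  → |V|=6 |E|=3  E = 1-p->7 3-q->1 7-p->7
step 4: apply R1 at {0↦1, 1↦7}  → |V|=5 |E|=1  E = 3-q->1
normal form: no rule applies after step 4

Answer: 4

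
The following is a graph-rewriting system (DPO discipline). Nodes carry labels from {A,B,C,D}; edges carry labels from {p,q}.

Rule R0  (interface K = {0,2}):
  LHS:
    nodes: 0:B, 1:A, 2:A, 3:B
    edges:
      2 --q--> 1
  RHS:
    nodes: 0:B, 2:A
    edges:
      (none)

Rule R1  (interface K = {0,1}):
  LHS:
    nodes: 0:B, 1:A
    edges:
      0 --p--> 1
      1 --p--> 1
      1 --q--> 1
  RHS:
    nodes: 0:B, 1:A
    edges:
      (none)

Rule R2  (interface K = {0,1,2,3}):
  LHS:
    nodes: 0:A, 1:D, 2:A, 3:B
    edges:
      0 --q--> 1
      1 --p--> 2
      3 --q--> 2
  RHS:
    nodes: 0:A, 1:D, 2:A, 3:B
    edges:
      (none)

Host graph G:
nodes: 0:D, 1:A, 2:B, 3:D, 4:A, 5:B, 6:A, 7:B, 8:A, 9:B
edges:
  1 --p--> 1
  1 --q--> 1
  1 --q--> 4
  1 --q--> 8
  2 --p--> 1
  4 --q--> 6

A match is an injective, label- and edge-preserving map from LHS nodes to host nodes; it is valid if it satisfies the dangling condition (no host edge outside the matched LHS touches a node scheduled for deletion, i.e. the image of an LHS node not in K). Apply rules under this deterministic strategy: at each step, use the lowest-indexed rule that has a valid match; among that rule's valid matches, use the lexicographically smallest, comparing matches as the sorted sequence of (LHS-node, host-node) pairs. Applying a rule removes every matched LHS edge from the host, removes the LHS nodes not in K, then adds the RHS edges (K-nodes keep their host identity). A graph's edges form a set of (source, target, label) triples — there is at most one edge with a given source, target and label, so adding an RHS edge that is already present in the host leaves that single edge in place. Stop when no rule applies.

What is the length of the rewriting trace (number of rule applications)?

[0] host  ⇒  10 nodes, 6 edges  {1-p->1 1-q->1 1-q->4 1-q->8 2-p->1 4-q->6}
[1] R0 @ {0↦2, 1↦6, 2↦4, 3↦5}  ⇒  8 nodes, 5 edges  {1-p->1 1-q->1 1-q->4 1-q->8 2-p->1}
[2] R0 @ {0↦2, 1↦4, 2↦1, 3↦7}  ⇒  6 nodes, 4 edges  {1-p->1 1-q->1 1-q->8 2-p->1}
[3] R0 @ {0↦2, 1↦8, 2↦1, 3↦9}  ⇒  4 nodes, 3 edges  {1-p->1 1-q->1 2-p->1}
[4] R1 @ {0↦2, 1↦1}  ⇒  4 nodes, 0 edges  {∅}
halt: no rule applies after step 4

Answer: 4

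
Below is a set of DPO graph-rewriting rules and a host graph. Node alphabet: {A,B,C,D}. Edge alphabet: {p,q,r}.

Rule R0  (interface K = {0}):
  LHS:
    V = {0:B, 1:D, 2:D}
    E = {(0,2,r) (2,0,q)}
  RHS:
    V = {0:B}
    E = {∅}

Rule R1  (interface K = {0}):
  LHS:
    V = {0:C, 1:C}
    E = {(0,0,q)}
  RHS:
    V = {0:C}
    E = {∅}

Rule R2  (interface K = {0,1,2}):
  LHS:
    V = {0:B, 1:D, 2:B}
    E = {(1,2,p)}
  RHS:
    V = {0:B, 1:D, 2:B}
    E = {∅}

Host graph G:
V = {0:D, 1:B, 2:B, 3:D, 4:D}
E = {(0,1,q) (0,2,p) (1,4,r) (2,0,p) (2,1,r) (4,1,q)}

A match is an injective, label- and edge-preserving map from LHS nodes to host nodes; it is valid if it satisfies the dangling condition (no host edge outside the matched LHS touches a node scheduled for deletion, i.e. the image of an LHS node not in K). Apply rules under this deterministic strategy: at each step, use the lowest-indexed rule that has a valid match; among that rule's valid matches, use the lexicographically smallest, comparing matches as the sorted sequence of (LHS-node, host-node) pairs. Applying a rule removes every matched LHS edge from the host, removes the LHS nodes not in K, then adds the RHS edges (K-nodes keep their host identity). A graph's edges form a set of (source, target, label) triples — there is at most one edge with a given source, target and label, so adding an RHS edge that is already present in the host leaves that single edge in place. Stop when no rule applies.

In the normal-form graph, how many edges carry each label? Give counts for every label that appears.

Answer: p:1 q:1 r:1

Derivation:
initial: |V|=5 |E|=6  E = 0-q->1 0-p->2 1-r->4 2-p->0 2-r->1 4-q->1
step 1: apply R0 at {0↦1, 1↦3, 2↦4}  → |V|=3 |E|=4  E = 0-q->1 0-p->2 2-p->0 2-r->1
step 2: apply R2 at {0↦1, 1↦0, 2↦2}  → |V|=3 |E|=3  E = 0-q->1 2-p->0 2-r->1
final graph: no rule applies after step 2
NF edges: [(0, 1, 'q'), (2, 0, 'p'), (2, 1, 'r')]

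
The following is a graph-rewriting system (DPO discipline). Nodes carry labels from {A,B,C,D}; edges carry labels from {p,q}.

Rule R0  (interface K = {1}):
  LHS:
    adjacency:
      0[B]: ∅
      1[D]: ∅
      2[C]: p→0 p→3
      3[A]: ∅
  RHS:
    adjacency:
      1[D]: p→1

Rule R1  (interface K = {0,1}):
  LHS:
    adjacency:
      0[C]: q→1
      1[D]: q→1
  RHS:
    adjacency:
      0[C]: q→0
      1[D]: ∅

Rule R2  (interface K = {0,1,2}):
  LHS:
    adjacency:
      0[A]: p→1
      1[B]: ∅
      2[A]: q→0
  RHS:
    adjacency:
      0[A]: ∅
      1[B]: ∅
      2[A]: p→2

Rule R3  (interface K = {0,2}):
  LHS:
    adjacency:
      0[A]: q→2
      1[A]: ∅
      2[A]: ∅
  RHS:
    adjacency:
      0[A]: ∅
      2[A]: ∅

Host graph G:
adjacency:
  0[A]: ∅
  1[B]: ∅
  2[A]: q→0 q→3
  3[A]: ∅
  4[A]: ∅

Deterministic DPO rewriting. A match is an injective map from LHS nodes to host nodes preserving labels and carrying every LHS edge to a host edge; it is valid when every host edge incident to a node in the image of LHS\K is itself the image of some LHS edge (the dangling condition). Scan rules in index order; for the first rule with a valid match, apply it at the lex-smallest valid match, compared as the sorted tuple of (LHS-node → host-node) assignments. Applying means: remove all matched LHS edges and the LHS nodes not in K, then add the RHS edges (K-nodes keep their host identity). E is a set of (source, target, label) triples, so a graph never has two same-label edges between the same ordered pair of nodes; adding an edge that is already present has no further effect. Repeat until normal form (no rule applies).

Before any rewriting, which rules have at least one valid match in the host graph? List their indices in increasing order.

R0: no valid match — LHS pattern not found
R1: no valid match — LHS pattern not found
R2: no valid match — LHS pattern not found
R3: 2 valid matches — {0↦2, 1↦4, 2↦0}, {0↦2, 1↦4, 2↦3}

Answer: [R3]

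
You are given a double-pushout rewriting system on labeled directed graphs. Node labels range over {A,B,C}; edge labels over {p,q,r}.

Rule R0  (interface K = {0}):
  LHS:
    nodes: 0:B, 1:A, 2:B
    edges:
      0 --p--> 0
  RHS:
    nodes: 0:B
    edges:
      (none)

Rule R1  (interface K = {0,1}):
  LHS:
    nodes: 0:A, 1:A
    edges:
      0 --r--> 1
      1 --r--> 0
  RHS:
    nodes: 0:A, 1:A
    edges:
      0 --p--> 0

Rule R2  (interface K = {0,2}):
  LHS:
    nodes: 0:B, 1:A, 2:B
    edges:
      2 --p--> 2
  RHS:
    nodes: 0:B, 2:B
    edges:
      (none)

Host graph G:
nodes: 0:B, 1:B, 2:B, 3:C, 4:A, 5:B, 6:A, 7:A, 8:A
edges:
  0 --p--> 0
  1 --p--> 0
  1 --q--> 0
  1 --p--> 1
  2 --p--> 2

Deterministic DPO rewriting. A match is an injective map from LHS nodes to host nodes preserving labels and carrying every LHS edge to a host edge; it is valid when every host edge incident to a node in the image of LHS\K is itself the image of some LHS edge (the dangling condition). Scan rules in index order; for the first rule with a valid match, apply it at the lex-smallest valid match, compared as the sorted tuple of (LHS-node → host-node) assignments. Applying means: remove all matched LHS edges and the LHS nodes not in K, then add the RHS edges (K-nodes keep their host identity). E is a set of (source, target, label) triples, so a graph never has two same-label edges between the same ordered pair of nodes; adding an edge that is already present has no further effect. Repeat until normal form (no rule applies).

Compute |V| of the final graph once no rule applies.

start.  V:9 E:5  edges: 0-p->0 1-p->0 1-q->0 1-p->1 2-p->2
1. fire R0 via {0↦0, 1↦4, 2↦5}  →  V:7 E:4  edges: 1-p->0 1-q->0 1-p->1 2-p->2
2. fire R2 via {0↦0, 1↦6, 2↦1}  →  V:6 E:3  edges: 1-p->0 1-q->0 2-p->2
3. fire R2 via {0↦0, 1↦7, 2↦2}  →  V:5 E:2  edges: 1-p->0 1-q->0
halt: no rule applies after step 3
NF nodes: {0:B, 1:B, 2:B, 3:C, 8:A}

Answer: 5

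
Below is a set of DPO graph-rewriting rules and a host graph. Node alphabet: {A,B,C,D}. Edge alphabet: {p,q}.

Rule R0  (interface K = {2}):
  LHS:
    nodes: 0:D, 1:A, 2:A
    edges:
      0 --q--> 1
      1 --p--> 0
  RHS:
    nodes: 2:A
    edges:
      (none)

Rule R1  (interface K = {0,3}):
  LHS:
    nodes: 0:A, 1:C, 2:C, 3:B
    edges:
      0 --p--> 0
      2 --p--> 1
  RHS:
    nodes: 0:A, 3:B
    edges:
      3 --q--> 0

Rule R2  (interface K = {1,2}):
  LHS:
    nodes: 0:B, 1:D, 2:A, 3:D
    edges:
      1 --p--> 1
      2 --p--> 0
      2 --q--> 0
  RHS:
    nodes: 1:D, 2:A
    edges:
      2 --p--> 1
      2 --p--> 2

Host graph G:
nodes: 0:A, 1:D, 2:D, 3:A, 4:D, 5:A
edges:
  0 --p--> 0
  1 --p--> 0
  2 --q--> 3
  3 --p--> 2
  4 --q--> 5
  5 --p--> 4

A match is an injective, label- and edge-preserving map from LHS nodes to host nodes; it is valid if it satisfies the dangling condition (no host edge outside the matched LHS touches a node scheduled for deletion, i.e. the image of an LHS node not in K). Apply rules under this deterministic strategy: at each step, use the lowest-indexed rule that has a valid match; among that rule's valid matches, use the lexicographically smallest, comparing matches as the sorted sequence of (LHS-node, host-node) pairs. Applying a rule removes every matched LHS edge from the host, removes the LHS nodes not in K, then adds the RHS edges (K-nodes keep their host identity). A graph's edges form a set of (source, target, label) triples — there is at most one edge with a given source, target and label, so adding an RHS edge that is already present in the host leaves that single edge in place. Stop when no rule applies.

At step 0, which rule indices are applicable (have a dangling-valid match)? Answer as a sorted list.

Answer: [R0]

Derivation:
R0: 4 valid matches — {0↦2, 1↦3, 2↦0}, {0↦2, 1↦3, 2↦5}, {0↦4, 1↦5, 2↦0} (+1 more)
R1: no valid match — LHS pattern not found
R2: no valid match — LHS pattern not found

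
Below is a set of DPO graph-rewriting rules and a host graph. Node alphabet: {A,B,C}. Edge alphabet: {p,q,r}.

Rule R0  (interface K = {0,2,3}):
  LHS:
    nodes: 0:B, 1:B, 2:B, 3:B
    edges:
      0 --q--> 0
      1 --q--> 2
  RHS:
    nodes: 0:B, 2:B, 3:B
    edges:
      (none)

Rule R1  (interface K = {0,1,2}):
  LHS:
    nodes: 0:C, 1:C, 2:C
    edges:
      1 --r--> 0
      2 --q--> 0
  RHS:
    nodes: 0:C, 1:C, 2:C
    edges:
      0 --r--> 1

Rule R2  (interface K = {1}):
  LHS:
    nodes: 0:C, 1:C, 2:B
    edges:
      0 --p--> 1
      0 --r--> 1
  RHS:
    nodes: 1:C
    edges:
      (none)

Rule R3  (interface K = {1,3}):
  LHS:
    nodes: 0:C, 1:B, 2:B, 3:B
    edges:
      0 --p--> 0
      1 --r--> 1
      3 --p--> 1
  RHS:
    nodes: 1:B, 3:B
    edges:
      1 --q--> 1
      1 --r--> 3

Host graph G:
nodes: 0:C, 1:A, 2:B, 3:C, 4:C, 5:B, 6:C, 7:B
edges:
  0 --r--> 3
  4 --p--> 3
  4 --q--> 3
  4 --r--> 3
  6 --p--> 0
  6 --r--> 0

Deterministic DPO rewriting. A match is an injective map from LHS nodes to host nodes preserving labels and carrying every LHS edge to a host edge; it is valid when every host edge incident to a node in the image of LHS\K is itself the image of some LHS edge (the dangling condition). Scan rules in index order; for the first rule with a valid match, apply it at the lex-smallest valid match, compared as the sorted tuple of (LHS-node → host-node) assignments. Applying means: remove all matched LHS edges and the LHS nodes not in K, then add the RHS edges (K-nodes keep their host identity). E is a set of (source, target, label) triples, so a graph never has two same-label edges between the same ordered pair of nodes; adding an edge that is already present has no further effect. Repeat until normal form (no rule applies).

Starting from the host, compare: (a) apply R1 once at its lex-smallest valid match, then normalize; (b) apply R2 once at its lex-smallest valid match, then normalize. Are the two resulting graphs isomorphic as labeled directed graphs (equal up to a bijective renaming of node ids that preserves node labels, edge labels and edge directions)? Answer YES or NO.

Answer: YES

Steps:
branch R1-first: apply at {0↦3, 1↦0, 2↦4} → |E|=5, then 2 more step(s) → NF |V|=4 |E|=1 V={0:C, 1:A, 3:C, 7:B} E=3-r->0
branch R2-first: apply at {0↦6, 1↦0, 2↦2} → |E|=4, then 2 more step(s) → NF |V|=4 |E|=1 V={0:C, 1:A, 3:C, 7:B} E=3-r->0
graphs isomorphic (equal up to label-preserving node renaming)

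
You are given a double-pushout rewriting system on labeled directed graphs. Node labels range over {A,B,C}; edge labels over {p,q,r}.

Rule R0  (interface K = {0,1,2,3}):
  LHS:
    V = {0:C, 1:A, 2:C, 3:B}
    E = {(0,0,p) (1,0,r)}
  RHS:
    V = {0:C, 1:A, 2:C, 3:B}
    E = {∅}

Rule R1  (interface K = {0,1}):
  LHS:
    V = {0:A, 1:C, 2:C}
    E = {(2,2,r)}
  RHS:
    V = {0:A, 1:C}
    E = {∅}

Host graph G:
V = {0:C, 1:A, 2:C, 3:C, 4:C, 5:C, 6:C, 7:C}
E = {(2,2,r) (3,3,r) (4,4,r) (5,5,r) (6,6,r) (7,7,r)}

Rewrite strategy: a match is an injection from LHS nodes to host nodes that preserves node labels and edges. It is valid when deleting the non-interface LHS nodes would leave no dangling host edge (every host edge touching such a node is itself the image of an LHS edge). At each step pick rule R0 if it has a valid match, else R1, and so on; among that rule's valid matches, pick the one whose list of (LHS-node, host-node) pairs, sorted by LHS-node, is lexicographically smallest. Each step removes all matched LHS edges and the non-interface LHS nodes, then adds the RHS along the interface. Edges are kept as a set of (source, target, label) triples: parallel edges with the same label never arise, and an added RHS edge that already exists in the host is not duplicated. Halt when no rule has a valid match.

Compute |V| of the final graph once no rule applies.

initial: |V|=8 |E|=6  E = 2-r->2 3-r->3 4-r->4 5-r->5 6-r->6 7-r->7
step 1: apply R1 at {0↦1, 1↦0, 2↦2}  → |V|=7 |E|=5  E = 3-r->3 4-r->4 5-r->5 6-r->6 7-r->7
step 2: apply R1 at {0↦1, 1↦0, 2↦3}  → |V|=6 |E|=4  E = 4-r->4 5-r->5 6-r->6 7-r->7
step 3: apply R1 at {0↦1, 1↦0, 2↦4}  → |V|=5 |E|=3  E = 5-r->5 6-r->6 7-r->7
step 4: apply R1 at {0↦1, 1↦0, 2↦5}  → |V|=4 |E|=2  E = 6-r->6 7-r->7
step 5: apply R1 at {0↦1, 1↦0, 2↦6}  → |V|=3 |E|=1  E = 7-r->7
step 6: apply R1 at {0↦1, 1↦0, 2↦7}  → |V|=2 |E|=0  E = ∅
final graph: no rule applies after step 6
NF nodes: {0:C, 1:A}

Answer: 2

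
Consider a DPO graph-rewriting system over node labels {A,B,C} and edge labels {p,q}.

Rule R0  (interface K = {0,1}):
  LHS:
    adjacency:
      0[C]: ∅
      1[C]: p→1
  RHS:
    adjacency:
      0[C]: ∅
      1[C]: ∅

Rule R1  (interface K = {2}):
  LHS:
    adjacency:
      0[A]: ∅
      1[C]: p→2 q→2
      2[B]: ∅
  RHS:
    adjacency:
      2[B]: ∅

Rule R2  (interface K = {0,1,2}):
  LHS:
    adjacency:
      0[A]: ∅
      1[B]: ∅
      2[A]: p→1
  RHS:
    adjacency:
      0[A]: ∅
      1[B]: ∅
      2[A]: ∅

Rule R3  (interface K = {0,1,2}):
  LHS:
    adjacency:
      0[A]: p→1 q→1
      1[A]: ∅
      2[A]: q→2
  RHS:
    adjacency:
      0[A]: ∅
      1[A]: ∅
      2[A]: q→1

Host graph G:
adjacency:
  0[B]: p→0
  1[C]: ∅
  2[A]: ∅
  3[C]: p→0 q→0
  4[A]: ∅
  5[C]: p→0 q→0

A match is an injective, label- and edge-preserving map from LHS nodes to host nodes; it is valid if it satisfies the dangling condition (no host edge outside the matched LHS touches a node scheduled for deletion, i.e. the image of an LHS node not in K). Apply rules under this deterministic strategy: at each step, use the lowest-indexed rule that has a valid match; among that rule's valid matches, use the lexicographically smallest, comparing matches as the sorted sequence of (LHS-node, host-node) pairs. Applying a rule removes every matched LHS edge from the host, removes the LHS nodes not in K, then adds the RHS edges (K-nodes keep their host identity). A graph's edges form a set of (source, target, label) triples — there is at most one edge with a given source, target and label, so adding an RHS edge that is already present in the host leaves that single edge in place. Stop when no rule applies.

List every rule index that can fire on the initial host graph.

R0: no valid match — LHS pattern not found
R1: 4 valid matches — {0↦2, 1↦3, 2↦0}, {0↦2, 1↦5, 2↦0}, {0↦4, 1↦3, 2↦0} (+1 more)
R2: no valid match — LHS pattern not found
R3: no valid match — LHS pattern not found

Answer: [R1]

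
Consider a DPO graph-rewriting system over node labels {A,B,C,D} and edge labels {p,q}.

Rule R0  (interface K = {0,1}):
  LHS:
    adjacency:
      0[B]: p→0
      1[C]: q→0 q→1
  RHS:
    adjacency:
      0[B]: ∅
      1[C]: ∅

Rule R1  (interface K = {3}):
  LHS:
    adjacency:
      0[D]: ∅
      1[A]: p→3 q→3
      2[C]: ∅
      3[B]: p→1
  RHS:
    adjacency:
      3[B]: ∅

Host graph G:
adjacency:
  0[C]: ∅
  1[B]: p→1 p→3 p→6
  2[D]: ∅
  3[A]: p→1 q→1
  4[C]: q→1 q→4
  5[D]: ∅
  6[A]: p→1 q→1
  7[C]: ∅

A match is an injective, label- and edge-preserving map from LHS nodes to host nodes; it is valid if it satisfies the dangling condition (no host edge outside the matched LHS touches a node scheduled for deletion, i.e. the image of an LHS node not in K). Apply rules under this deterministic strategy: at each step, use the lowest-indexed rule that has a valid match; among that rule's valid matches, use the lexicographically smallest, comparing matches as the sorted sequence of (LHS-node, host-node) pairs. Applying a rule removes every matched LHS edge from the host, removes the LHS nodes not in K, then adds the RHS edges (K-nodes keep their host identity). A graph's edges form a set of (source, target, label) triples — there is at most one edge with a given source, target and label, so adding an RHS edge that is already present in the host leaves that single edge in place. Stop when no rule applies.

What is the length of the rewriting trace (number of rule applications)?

Answer: 3

Derivation:
[0] host  ⇒  8 nodes, 9 edges  {1-p->1 1-p->3 1-p->6 3-p->1 3-q->1 4-q->1 4-q->4 6-p->1 6-q->1}
[1] R0 @ {0↦1, 1↦4}  ⇒  8 nodes, 6 edges  {1-p->3 1-p->6 3-p->1 3-q->1 6-p->1 6-q->1}
[2] R1 @ {0↦2, 1↦3, 2↦0, 3↦1}  ⇒  5 nodes, 3 edges  {1-p->6 6-p->1 6-q->1}
[3] R1 @ {0↦5, 1↦6, 2↦4, 3↦1}  ⇒  2 nodes, 0 edges  {∅}
final graph: no rule applies after step 3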